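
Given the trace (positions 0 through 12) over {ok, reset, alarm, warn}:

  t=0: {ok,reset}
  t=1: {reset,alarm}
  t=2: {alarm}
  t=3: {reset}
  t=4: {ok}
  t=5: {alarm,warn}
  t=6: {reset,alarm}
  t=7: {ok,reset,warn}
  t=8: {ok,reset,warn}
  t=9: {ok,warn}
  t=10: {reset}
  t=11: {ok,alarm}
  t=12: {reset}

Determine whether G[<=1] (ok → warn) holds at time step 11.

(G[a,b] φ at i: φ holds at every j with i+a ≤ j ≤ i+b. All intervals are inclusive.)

Check (ok → warn) at every j in [11,12]:
  j=11: antecedent true; consequent false → ✗
  j=12: antecedent false → ✓
Fails at j=11 → formula fails.

Does not hold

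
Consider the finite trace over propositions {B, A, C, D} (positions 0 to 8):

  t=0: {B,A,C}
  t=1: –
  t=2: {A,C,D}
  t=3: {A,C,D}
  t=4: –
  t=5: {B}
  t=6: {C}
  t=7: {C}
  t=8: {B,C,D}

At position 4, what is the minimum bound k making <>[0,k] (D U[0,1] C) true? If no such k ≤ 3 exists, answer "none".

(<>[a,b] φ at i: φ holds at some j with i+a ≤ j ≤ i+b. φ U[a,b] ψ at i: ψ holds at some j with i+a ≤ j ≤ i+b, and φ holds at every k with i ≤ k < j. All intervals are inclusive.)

2

Scan j = 4,5,… for (D U[0,1] C):
  j=4: fails
  j=5: fails
  j=6: holds
First hit at j=6, so smallest k = 6-4 = 2.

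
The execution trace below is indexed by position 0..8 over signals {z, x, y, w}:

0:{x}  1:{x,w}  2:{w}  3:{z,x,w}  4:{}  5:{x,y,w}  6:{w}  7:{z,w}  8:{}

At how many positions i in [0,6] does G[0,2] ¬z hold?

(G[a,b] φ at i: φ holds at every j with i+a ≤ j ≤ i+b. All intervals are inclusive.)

Evaluate at each i in [0,6]:
  i=0: ✓ (all of [0,2])
  i=1: ✗ (fails at j=3)
  i=2: ✗ (fails at j=3)
  i=3: ✗ (fails at j=3)
  i=4: ✓ (all of [4,6])
  i=5: ✗ (fails at j=7)
  i=6: ✗ (fails at j=7)
Positions where it holds: {0, 4} → 2.

2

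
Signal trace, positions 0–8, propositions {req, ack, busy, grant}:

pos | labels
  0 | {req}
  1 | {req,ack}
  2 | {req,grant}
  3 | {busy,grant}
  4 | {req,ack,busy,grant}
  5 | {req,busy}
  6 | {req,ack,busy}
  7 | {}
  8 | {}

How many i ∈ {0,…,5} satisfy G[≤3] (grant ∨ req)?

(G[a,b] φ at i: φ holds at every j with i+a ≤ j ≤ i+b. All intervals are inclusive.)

Evaluate at each i in [0,5]:
  i=0: ✓ (all of [0,3])
  i=1: ✓ (all of [1,4])
  i=2: ✓ (all of [2,5])
  i=3: ✓ (all of [3,6])
  i=4: ✗ (fails at j=7)
  i=5: ✗ (fails at j=7)
Positions where it holds: {0, 1, 2, 3} → 4.

4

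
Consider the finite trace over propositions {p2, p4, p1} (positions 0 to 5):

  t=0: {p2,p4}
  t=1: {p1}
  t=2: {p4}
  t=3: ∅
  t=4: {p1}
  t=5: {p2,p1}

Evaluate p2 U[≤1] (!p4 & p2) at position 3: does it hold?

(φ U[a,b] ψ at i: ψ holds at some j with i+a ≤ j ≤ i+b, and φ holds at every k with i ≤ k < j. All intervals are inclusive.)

False

Need some j in [3,4] with (!p4 & p2), and p2 at every k in [3,j-1].
  j=3: (!p4 & p2) false.
  j=4: (!p4 & p2) false.
No j in the window works → until fails.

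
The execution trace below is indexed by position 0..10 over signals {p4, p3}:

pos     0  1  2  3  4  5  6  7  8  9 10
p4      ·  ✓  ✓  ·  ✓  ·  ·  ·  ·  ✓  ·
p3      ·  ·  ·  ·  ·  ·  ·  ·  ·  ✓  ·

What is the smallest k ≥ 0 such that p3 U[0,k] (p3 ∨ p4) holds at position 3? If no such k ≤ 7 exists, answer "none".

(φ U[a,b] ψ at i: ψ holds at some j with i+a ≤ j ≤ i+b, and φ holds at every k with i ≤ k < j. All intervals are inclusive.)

none

Need earliest j ≥ 3 with (p3 ∨ p4), and p3 at every k in [3,j-1].
  j=3: rhs fails.
  j=4: rhs holds but lhs fails at k=3.
  j=5: rhs fails.
  j=6: rhs fails.
  j=7: rhs fails.
  j=8: rhs fails.
  j=9: rhs holds but lhs fails at k=3.
  j=10: rhs fails.
No witness within the range → none.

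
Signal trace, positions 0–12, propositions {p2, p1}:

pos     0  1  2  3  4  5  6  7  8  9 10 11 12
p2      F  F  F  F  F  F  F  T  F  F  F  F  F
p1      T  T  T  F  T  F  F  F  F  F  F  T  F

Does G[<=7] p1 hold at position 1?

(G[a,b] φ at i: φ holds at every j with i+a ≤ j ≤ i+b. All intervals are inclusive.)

Check p1 at every j in [1,8]:
  j=1: true
  j=2: true
  j=3: false
  j=4: true
  j=5: false
  j=6: false
  j=7: false
  j=8: false
Fails at j=3 → formula fails.

No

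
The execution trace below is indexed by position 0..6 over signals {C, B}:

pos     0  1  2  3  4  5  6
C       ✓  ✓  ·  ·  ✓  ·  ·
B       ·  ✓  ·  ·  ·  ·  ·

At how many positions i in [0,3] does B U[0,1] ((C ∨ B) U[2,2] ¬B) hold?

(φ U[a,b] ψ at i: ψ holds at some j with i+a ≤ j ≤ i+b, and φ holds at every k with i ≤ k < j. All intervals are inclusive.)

Evaluate at each i in [0,3]:
  i=0: ✓ (rhs at j=0)
  i=1: ✗ (no rhs in [1,2])
  i=2: ✗ (no rhs in [2,3])
  i=3: ✗ (no rhs in [3,4])
Positions where it holds: {0} → 1.

1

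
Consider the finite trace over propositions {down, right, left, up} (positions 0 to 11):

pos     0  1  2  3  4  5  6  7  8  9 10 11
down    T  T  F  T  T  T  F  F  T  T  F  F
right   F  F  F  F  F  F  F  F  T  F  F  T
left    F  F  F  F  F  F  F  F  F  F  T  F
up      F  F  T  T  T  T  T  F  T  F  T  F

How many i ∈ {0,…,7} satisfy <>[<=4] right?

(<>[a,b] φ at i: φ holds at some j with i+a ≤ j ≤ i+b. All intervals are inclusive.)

4

Evaluate at each i in [0,7]:
  i=0: ✗ (none in [0,4])
  i=1: ✗ (none in [1,5])
  i=2: ✗ (none in [2,6])
  i=3: ✗ (none in [3,7])
  i=4: ✓ (witness j=8)
  i=5: ✓ (witness j=8)
  i=6: ✓ (witness j=8)
  i=7: ✓ (witness j=8)
Positions where it holds: {4, 5, 6, 7} → 4.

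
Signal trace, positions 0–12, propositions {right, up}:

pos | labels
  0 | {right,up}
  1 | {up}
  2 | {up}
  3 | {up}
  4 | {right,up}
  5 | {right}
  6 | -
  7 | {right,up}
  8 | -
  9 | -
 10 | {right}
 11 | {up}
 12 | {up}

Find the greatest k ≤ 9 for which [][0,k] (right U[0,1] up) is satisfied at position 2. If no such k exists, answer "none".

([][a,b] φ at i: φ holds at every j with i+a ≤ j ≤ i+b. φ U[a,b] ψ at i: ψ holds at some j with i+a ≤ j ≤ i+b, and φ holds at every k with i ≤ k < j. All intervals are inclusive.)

2

(right U[0,1] up) must hold from j=2 onward; find where it first fails.
  j=2: holds
  j=3: holds
  j=4: holds
  j=5: fails
Holds on [2,4], so largest k = 2.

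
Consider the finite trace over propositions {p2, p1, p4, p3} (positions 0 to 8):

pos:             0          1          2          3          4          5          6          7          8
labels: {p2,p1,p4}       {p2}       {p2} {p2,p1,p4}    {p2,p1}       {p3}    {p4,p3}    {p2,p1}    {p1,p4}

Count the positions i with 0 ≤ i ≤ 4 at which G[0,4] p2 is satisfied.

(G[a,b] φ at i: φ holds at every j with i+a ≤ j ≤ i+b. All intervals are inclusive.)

Evaluate at each i in [0,4]:
  i=0: ✓ (all of [0,4])
  i=1: ✗ (fails at j=5)
  i=2: ✗ (fails at j=5)
  i=3: ✗ (fails at j=5)
  i=4: ✗ (fails at j=5)
Positions where it holds: {0} → 1.

1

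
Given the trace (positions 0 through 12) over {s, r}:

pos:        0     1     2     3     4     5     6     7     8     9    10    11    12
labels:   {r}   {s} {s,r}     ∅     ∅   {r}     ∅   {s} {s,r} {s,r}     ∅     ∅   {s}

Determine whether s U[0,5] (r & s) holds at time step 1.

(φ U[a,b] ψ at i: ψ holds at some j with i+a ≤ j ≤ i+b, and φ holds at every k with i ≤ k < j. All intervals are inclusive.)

Holds

Need some j in [1,6] with (r & s), and s at every k in [1,j-1].
  j=1: (r & s) false.
  j=2: (r & s) holds; s holds at every k in [1,1] → satisfied.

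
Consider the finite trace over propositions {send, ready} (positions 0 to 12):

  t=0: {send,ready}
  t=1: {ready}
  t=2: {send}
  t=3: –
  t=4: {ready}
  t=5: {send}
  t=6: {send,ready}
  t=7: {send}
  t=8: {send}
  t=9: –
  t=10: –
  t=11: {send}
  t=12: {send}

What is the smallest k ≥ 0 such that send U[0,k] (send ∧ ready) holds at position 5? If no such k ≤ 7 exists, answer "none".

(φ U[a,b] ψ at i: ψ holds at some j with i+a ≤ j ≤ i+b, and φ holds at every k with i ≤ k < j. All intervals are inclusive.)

1

Need earliest j ≥ 5 with (send ∧ ready), and send at every k in [5,j-1].
  j=5: rhs fails.
  j=6: rhs holds; lhs holds on [5,5]. k = 1.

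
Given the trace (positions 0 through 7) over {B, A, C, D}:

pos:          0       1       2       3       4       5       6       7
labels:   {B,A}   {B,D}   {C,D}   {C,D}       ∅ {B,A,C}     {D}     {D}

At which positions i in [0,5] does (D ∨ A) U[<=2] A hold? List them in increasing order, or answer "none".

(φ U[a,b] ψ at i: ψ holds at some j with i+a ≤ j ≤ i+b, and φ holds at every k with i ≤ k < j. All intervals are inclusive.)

Evaluate at each i in [0,5]:
  i=0: ✓ (rhs at j=0)
  i=1: ✗ (no rhs in [1,3])
  i=2: ✗ (no rhs in [2,4])
  i=3: ✗ (lhs fails at k=4 before rhs at j=5)
  i=4: ✗ (lhs fails at k=4 before rhs at j=5)
  i=5: ✓ (rhs at j=5)

0, 5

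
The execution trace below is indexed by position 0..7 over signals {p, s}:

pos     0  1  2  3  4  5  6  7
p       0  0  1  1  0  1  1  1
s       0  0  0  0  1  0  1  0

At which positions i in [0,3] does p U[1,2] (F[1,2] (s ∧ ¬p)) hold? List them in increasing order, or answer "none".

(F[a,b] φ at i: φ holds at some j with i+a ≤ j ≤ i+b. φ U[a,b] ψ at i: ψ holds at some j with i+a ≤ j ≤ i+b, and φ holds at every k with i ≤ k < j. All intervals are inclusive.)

Evaluate at each i in [0,3]:
  i=0: ✗ (lhs fails at k=0 before rhs at j=2)
  i=1: ✗ (lhs fails at k=1 before rhs at j=2)
  i=2: ✓ (rhs at j=3; lhs holds on [2,2])
  i=3: ✗ (no rhs in [4,5])

2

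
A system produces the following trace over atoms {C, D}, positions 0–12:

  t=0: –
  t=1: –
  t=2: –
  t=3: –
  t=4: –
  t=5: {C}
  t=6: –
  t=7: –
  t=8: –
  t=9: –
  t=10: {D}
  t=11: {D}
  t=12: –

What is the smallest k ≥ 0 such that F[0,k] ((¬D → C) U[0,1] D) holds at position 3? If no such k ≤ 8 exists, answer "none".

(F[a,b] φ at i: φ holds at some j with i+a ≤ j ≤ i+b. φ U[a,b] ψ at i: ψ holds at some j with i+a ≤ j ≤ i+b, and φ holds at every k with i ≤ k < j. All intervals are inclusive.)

7

Scan j = 3,4,… for ((¬D → C) U[0,1] D):
  j=3: fails
  j=4: fails
  j=5: fails
  j=6: fails
  j=7: fails
  j=8: fails
  j=9: fails
  j=10: holds
First hit at j=10, so smallest k = 10-3 = 7.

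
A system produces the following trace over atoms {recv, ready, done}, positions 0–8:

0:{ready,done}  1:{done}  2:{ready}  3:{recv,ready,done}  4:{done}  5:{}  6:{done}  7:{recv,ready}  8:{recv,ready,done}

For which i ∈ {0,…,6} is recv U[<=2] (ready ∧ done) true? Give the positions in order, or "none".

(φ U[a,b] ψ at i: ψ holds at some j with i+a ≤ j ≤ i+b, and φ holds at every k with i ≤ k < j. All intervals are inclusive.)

Evaluate at each i in [0,6]:
  i=0: ✓ (rhs at j=0)
  i=1: ✗ (lhs fails at k=1 before rhs at j=3)
  i=2: ✗ (lhs fails at k=2 before rhs at j=3)
  i=3: ✓ (rhs at j=3)
  i=4: ✗ (no rhs in [4,6])
  i=5: ✗ (no rhs in [5,7])
  i=6: ✗ (lhs fails at k=6 before rhs at j=8)

0, 3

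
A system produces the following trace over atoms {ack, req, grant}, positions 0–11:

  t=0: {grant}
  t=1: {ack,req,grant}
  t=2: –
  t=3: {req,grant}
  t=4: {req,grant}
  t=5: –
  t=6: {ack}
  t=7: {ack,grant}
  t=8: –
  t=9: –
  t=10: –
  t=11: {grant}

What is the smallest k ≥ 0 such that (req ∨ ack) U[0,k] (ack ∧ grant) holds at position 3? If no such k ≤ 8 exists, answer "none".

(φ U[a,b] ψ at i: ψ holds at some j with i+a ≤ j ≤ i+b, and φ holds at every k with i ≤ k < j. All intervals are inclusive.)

none

Need earliest j ≥ 3 with (ack ∧ grant), and (req ∨ ack) at every k in [3,j-1].
  j=3: rhs fails.
  j=4: rhs fails.
  j=5: rhs fails.
  j=6: rhs fails.
  j=7: rhs holds but lhs fails at k=5.
  j=8: rhs fails.
  j=9: rhs fails.
  j=10: rhs fails.
  j=11: rhs fails.
No witness within the range → none.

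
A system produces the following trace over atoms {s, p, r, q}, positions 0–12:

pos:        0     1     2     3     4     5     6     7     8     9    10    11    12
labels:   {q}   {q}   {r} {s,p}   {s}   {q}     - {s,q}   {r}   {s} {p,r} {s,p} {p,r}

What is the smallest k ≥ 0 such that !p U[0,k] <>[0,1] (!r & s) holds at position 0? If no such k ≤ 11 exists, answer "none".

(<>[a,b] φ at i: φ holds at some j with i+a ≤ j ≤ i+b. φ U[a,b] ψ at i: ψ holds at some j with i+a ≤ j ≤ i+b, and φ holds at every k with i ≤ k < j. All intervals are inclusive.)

Need earliest j ≥ 0 with <>[0,1] (!r & s), and !p at every k in [0,j-1].
  j=0: rhs fails.
  j=1: rhs fails.
  j=2: rhs holds; lhs holds on [0,1]. k = 2.

2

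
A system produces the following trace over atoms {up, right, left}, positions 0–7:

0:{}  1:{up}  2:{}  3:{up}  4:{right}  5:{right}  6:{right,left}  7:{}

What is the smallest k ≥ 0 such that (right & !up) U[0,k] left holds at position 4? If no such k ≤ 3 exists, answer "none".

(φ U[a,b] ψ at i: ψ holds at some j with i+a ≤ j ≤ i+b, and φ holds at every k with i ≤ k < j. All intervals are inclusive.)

Need earliest j ≥ 4 with left, and (right & !up) at every k in [4,j-1].
  j=4: rhs fails.
  j=5: rhs fails.
  j=6: rhs holds; lhs holds on [4,5]. k = 2.

2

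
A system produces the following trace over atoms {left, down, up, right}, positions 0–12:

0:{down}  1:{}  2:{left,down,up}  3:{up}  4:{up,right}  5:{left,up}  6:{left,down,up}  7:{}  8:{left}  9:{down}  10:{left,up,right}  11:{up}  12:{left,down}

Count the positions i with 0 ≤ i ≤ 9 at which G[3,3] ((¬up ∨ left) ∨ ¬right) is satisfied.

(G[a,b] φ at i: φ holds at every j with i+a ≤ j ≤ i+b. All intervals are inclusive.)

Evaluate at each i in [0,9]:
  i=0: ✓ (all of [3,3])
  i=1: ✗ (fails at j=4)
  i=2: ✓ (all of [5,5])
  i=3: ✓ (all of [6,6])
  i=4: ✓ (all of [7,7])
  i=5: ✓ (all of [8,8])
  i=6: ✓ (all of [9,9])
  i=7: ✓ (all of [10,10])
  i=8: ✓ (all of [11,11])
  i=9: ✓ (all of [12,12])
Positions where it holds: {0, 2, 3, 4, 5, 6, 7, 8, 9} → 9.

9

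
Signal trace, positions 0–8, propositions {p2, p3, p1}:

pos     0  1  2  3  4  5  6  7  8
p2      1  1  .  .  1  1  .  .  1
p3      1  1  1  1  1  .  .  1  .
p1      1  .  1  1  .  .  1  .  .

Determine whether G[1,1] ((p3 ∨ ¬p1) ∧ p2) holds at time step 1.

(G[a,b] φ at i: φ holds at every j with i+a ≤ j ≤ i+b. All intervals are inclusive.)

No

Check ((p3 ∨ ¬p1) ∧ p2) at every j in [2,2]:
  j=2: false
Fails at j=2 → formula fails.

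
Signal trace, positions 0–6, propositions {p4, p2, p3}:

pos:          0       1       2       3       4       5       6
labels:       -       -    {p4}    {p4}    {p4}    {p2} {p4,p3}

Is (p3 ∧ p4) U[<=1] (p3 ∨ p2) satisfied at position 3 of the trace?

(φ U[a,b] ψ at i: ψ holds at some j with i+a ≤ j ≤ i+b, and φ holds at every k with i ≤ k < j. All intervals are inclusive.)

Need some j in [3,4] with (p3 ∨ p2), and (p3 ∧ p4) at every k in [3,j-1].
  j=3: (p3 ∨ p2) false.
  j=4: (p3 ∨ p2) false.
No j in the window works → until fails.

False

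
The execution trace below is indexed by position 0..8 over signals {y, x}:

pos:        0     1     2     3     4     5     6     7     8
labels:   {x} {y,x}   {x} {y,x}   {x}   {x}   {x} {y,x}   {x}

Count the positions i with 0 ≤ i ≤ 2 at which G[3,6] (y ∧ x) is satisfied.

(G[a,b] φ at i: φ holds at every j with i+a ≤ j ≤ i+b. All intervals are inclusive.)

0

Evaluate at each i in [0,2]:
  i=0: ✗ (fails at j=4)
  i=1: ✗ (fails at j=4)
  i=2: ✗ (fails at j=5)
Positions where it holds: {} → 0.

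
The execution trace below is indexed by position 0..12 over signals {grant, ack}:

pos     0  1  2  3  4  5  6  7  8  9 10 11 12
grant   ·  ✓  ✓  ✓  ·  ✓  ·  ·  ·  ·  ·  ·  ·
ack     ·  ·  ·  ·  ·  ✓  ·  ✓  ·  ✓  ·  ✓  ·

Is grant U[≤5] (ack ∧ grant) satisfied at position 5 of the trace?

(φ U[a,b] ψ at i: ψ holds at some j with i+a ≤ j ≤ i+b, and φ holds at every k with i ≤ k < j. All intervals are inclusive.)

Need some j in [5,10] with (ack ∧ grant), and grant at every k in [5,j-1].
  j=5: (ack ∧ grant) holds; no prefix to check → satisfied.

Holds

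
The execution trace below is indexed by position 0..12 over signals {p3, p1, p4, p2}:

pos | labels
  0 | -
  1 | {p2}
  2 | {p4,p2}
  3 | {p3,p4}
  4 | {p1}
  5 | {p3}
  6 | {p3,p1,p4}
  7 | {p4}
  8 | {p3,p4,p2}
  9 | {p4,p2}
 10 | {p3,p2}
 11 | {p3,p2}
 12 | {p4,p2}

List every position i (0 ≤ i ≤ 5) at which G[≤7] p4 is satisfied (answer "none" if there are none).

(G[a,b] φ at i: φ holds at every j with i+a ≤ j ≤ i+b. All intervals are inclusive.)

none

Evaluate at each i in [0,5]:
  i=0: ✗ (fails at j=0)
  i=1: ✗ (fails at j=1)
  i=2: ✗ (fails at j=4)
  i=3: ✗ (fails at j=4)
  i=4: ✗ (fails at j=4)
  i=5: ✗ (fails at j=5)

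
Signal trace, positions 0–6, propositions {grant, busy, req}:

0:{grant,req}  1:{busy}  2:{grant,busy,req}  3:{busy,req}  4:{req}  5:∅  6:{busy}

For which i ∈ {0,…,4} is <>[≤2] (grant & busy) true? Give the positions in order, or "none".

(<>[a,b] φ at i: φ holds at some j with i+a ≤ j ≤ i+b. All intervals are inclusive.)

0, 1, 2

Evaluate at each i in [0,4]:
  i=0: ✓ (witness j=2)
  i=1: ✓ (witness j=2)
  i=2: ✓ (witness j=2)
  i=3: ✗ (none in [3,5])
  i=4: ✗ (none in [4,6])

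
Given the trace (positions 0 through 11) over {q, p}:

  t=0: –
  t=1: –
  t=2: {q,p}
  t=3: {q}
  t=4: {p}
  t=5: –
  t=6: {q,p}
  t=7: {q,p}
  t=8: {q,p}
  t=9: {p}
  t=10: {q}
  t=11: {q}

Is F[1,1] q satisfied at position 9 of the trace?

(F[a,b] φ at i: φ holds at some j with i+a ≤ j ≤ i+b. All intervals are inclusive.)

Check q at each j in [10,10]:
  j=10: true
Found at j=10 → formula holds.

True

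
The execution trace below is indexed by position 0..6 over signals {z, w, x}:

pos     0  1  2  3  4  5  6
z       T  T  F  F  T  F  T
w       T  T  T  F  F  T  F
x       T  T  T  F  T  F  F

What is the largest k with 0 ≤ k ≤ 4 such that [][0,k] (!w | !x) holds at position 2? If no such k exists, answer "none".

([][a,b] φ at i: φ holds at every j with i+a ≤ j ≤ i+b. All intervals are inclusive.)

(!w | !x) must hold from j=2 onward; find where it first fails.
  j=2: fails → no k works.

none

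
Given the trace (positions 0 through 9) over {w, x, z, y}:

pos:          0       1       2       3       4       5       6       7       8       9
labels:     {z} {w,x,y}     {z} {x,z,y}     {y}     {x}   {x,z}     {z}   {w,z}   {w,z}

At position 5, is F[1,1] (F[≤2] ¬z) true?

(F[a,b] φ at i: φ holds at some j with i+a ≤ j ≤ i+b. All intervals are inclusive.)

Check F[≤2] ¬z at each j in [6,6]:
  j=6: fails (none in [6,8])
No position in the window satisfies it → formula fails.

False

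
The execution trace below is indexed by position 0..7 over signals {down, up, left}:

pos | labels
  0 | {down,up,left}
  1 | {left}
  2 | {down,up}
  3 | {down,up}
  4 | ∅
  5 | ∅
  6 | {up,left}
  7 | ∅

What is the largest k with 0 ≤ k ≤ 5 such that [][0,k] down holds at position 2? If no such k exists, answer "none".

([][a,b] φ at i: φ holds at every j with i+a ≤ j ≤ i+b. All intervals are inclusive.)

down must hold from j=2 onward; find where it first fails.
  j=2: holds
  j=3: holds
  j=4: fails
Holds on [2,3], so largest k = 1.

1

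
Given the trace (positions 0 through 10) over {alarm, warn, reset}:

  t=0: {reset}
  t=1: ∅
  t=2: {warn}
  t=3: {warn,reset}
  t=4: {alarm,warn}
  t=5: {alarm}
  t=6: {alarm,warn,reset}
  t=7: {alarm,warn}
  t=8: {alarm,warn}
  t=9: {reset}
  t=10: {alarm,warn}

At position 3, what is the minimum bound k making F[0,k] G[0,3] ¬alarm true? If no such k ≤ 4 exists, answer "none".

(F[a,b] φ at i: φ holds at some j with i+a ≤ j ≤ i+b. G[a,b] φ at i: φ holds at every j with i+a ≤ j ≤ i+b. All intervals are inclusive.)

Scan j = 3,4,… for G[0,3] ¬alarm:
  j=3: fails
  j=4: fails
  j=5: fails
  j=6: fails
  j=7: fails
No j in [3,7] satisfies it → none.

none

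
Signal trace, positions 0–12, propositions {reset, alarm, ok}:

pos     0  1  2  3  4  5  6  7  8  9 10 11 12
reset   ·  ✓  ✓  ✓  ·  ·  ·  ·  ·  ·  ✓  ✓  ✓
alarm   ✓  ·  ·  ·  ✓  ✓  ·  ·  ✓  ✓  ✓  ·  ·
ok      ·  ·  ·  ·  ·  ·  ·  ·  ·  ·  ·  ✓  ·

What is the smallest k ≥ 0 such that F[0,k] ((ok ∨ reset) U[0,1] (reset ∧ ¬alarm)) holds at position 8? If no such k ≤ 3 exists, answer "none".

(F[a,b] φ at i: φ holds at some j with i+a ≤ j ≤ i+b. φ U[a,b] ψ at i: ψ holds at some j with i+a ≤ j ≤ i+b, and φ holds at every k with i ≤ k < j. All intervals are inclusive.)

2

Scan j = 8,9,… for ((ok ∨ reset) U[0,1] (reset ∧ ¬alarm)):
  j=8: fails
  j=9: fails
  j=10: holds
First hit at j=10, so smallest k = 10-8 = 2.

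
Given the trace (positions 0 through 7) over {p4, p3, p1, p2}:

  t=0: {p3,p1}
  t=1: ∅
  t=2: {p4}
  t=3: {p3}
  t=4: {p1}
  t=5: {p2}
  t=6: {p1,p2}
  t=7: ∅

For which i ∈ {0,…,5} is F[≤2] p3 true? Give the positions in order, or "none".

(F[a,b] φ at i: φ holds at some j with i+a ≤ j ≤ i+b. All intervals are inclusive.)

Evaluate at each i in [0,5]:
  i=0: ✓ (witness j=0)
  i=1: ✓ (witness j=3)
  i=2: ✓ (witness j=3)
  i=3: ✓ (witness j=3)
  i=4: ✗ (none in [4,6])
  i=5: ✗ (none in [5,7])

0, 1, 2, 3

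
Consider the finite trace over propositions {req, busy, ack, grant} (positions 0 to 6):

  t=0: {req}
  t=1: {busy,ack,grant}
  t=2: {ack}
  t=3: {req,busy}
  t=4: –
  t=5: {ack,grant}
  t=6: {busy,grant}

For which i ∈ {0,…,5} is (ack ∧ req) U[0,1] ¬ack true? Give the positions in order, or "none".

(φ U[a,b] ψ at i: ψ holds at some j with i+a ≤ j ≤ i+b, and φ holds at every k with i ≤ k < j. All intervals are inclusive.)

0, 3, 4

Evaluate at each i in [0,5]:
  i=0: ✓ (rhs at j=0)
  i=1: ✗ (no rhs in [1,2])
  i=2: ✗ (lhs fails at k=2 before rhs at j=3)
  i=3: ✓ (rhs at j=3)
  i=4: ✓ (rhs at j=4)
  i=5: ✗ (lhs fails at k=5 before rhs at j=6)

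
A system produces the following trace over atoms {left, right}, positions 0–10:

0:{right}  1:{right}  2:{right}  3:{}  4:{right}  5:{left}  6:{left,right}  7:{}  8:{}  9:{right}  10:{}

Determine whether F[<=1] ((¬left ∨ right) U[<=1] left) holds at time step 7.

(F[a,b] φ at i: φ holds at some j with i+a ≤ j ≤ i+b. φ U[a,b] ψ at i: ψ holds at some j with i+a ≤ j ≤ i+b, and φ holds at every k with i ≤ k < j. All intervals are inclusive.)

False

Check ((¬left ∨ right) U[<=1] left) at each j in [7,8]:
  j=7: fails
  j=8: fails
No position in the window satisfies it → formula fails.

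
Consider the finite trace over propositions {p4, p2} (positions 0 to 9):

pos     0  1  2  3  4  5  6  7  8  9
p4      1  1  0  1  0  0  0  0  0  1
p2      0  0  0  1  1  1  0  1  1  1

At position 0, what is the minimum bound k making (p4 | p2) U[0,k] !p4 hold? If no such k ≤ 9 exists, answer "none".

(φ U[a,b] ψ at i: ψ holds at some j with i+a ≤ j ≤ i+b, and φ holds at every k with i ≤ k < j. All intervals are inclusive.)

Need earliest j ≥ 0 with !p4, and (p4 | p2) at every k in [0,j-1].
  j=0: rhs fails.
  j=1: rhs fails.
  j=2: rhs holds; lhs holds on [0,1]. k = 2.

2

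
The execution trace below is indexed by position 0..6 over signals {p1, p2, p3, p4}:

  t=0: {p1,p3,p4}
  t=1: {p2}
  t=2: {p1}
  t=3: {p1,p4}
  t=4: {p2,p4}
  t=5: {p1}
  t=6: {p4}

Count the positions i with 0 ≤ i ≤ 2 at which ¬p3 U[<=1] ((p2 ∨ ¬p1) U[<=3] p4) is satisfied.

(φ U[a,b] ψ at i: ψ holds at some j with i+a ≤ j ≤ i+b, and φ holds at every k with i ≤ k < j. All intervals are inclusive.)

Evaluate at each i in [0,2]:
  i=0: ✓ (rhs at j=0)
  i=1: ✗ (no rhs in [1,2])
  i=2: ✓ (rhs at j=3; lhs holds on [2,2])
Positions where it holds: {0, 2} → 2.

2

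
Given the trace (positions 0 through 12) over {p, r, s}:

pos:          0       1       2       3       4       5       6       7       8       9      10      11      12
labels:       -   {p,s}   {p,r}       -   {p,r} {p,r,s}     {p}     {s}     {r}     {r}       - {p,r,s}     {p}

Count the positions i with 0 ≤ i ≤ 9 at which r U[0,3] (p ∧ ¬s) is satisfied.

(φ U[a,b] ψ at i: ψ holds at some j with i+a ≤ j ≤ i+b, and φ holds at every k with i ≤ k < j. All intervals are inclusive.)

4

Evaluate at each i in [0,9]:
  i=0: ✗ (lhs fails at k=0 before rhs at j=2)
  i=1: ✗ (lhs fails at k=1 before rhs at j=2)
  i=2: ✓ (rhs at j=2)
  i=3: ✗ (lhs fails at k=3 before rhs at j=4)
  i=4: ✓ (rhs at j=4)
  i=5: ✓ (rhs at j=6; lhs holds on [5,5])
  i=6: ✓ (rhs at j=6)
  i=7: ✗ (no rhs in [7,10])
  i=8: ✗ (no rhs in [8,11])
  i=9: ✗ (lhs fails at k=10 before rhs at j=12)
Positions where it holds: {2, 4, 5, 6} → 4.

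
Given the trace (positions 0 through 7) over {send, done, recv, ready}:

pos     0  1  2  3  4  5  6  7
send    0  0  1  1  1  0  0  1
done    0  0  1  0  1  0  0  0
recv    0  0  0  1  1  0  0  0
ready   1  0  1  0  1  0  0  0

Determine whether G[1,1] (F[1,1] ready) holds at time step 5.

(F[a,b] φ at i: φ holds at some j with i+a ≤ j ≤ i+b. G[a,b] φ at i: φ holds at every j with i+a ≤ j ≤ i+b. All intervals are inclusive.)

Check F[1,1] ready at every j in [6,6]:
  j=6: fails (none in [7,7])
Fails at j=6 → formula fails.

False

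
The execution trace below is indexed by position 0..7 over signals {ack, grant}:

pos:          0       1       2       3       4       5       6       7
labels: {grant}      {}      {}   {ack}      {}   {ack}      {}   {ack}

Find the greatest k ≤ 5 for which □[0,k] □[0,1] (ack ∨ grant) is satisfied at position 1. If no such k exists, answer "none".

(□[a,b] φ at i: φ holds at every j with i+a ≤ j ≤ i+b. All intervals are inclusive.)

none

□[0,1] (ack ∨ grant) must hold from j=1 onward; find where it first fails.
  j=1: fails → no k works.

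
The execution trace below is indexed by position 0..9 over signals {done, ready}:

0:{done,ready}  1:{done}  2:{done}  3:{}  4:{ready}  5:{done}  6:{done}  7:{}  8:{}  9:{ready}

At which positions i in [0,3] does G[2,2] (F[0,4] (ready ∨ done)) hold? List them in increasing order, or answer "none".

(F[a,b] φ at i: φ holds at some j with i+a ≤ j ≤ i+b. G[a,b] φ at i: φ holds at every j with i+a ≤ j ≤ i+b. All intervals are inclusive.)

Evaluate at each i in [0,3]:
  i=0: ✓ (all of [2,2])
  i=1: ✓ (all of [3,3])
  i=2: ✓ (all of [4,4])
  i=3: ✓ (all of [5,5])

0, 1, 2, 3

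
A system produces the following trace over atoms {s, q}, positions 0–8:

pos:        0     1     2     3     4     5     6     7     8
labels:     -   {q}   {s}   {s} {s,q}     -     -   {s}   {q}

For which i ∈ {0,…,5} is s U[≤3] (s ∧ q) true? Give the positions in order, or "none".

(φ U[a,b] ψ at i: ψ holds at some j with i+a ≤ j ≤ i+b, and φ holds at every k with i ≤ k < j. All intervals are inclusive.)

Evaluate at each i in [0,5]:
  i=0: ✗ (no rhs in [0,3])
  i=1: ✗ (lhs fails at k=1 before rhs at j=4)
  i=2: ✓ (rhs at j=4; lhs holds on [2,3])
  i=3: ✓ (rhs at j=4; lhs holds on [3,3])
  i=4: ✓ (rhs at j=4)
  i=5: ✗ (no rhs in [5,8])

2, 3, 4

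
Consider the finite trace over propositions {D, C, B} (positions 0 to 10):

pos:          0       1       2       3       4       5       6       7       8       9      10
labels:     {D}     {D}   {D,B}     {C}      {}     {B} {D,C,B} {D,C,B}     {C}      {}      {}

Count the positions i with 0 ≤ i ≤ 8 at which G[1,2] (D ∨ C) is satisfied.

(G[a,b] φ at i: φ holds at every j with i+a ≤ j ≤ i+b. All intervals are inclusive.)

4

Evaluate at each i in [0,8]:
  i=0: ✓ (all of [1,2])
  i=1: ✓ (all of [2,3])
  i=2: ✗ (fails at j=4)
  i=3: ✗ (fails at j=4)
  i=4: ✗ (fails at j=5)
  i=5: ✓ (all of [6,7])
  i=6: ✓ (all of [7,8])
  i=7: ✗ (fails at j=9)
  i=8: ✗ (fails at j=9)
Positions where it holds: {0, 1, 5, 6} → 4.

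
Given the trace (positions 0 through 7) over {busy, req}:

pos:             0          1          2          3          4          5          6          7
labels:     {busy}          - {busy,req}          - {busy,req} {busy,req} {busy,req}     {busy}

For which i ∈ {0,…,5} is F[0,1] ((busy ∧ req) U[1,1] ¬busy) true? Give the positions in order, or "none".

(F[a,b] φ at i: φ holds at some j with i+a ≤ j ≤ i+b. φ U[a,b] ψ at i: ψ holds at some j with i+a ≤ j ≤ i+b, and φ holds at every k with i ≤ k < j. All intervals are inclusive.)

1, 2

Evaluate at each i in [0,5]:
  i=0: ✗ (none in [0,1])
  i=1: ✓ (witness j=2)
  i=2: ✓ (witness j=2)
  i=3: ✗ (none in [3,4])
  i=4: ✗ (none in [4,5])
  i=5: ✗ (none in [5,6])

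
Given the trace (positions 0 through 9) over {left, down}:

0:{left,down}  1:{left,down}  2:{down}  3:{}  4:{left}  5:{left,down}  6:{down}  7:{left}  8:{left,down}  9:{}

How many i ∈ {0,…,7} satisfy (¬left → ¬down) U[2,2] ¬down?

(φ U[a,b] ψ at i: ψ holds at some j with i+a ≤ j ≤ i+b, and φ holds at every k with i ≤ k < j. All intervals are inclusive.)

1

Evaluate at each i in [0,7]:
  i=0: ✗ (no rhs in [2,2])
  i=1: ✗ (lhs fails at k=2 before rhs at j=3)
  i=2: ✗ (lhs fails at k=2 before rhs at j=4)
  i=3: ✗ (no rhs in [5,5])
  i=4: ✗ (no rhs in [6,6])
  i=5: ✗ (lhs fails at k=6 before rhs at j=7)
  i=6: ✗ (no rhs in [8,8])
  i=7: ✓ (rhs at j=9; lhs holds on [7,8])
Positions where it holds: {7} → 1.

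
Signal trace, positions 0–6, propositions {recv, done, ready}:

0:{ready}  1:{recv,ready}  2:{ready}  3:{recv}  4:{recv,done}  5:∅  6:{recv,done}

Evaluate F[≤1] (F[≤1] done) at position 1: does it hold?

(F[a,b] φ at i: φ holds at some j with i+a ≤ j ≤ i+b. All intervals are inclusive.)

Check F[≤1] done at each j in [1,2]:
  j=1: fails (none in [1,2])
  j=2: fails (none in [2,3])
No position in the window satisfies it → formula fails.

Does not hold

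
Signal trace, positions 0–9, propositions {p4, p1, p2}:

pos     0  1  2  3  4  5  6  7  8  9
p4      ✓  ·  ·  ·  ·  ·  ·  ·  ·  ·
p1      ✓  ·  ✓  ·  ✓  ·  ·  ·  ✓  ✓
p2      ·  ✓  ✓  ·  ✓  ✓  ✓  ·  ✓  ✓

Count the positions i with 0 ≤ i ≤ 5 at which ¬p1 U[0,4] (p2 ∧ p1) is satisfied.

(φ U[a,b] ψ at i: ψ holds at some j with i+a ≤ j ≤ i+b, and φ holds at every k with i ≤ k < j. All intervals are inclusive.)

Evaluate at each i in [0,5]:
  i=0: ✗ (lhs fails at k=0 before rhs at j=2)
  i=1: ✓ (rhs at j=2; lhs holds on [1,1])
  i=2: ✓ (rhs at j=2)
  i=3: ✓ (rhs at j=4; lhs holds on [3,3])
  i=4: ✓ (rhs at j=4)
  i=5: ✓ (rhs at j=8; lhs holds on [5,7])
Positions where it holds: {1, 2, 3, 4, 5} → 5.

5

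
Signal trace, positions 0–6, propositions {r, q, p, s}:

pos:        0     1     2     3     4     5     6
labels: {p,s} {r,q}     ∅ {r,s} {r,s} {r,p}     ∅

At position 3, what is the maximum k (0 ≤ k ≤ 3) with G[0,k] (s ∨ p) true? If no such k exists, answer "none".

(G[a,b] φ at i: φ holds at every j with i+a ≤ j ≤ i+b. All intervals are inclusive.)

2

(s ∨ p) must hold from j=3 onward; find where it first fails.
  j=3: holds
  j=4: holds
  j=5: holds
  j=6: fails
Holds on [3,5], so largest k = 2.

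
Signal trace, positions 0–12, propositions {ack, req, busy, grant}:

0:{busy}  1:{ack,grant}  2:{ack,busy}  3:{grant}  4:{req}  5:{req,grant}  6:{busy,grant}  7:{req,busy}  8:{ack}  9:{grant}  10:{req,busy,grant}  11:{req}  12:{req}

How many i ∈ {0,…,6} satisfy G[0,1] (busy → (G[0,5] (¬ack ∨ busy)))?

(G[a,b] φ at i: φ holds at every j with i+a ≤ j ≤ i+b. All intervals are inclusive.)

Evaluate at each i in [0,6]:
  i=0: ✗ (fails at j=0)
  i=1: ✓ (all of [1,2])
  i=2: ✓ (all of [2,3])
  i=3: ✓ (all of [3,4])
  i=4: ✓ (all of [4,5])
  i=5: ✗ (fails at j=6)
  i=6: ✗ (fails at j=6)
Positions where it holds: {1, 2, 3, 4} → 4.

4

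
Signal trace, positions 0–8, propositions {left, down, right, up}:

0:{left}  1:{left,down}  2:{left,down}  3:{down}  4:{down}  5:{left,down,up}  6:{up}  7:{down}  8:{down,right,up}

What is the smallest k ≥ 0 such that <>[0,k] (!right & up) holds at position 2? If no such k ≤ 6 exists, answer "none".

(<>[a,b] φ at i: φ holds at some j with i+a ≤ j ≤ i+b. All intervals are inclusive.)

3

Scan j = 2,3,… for (!right & up):
  j=2: fails
  j=3: fails
  j=4: fails
  j=5: holds
First hit at j=5, so smallest k = 5-2 = 3.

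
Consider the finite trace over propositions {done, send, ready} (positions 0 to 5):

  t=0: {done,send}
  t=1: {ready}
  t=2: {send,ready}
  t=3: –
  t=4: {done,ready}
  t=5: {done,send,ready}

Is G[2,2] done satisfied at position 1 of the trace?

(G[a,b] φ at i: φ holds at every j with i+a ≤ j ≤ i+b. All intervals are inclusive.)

Check done at every j in [3,3]:
  j=3: false
Fails at j=3 → formula fails.

Does not hold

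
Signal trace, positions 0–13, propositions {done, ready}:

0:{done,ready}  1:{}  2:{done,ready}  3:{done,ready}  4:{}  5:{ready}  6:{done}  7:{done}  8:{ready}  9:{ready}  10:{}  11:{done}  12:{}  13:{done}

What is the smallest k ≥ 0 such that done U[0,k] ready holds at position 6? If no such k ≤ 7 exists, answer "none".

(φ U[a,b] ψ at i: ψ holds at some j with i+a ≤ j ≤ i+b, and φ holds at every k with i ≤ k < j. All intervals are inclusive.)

2

Need earliest j ≥ 6 with ready, and done at every k in [6,j-1].
  j=6: rhs fails.
  j=7: rhs fails.
  j=8: rhs holds; lhs holds on [6,7]. k = 2.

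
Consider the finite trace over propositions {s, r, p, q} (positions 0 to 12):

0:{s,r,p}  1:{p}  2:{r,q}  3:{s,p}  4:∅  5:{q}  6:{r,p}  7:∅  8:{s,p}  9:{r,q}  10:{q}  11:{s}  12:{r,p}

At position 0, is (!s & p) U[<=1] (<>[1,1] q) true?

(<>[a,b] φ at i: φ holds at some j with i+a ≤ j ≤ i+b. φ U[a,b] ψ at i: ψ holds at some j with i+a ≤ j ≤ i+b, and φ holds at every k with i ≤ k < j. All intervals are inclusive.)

Need some j in [0,1] with <>[1,1] q, and (!s & p) at every k in [0,j-1].
  j=0: <>[1,1] q — fails (none in [1,1]).
  j=1: <>[1,1] q holds, but (!s & p) fails at k=0 → not this j.
No j in the window works → until fails.

Does not hold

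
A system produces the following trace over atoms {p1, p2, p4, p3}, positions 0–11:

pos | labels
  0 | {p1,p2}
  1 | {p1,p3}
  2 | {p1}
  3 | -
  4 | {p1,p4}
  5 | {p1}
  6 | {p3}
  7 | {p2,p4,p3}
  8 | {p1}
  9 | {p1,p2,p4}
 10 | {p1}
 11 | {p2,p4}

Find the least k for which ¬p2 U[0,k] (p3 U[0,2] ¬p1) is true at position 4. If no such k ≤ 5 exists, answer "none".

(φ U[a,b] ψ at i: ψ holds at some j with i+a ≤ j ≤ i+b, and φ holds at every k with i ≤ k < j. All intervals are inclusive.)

Need earliest j ≥ 4 with (p3 U[0,2] ¬p1), and ¬p2 at every k in [4,j-1].
  j=4: rhs fails.
  j=5: rhs fails.
  j=6: rhs holds; lhs holds on [4,5]. k = 2.

2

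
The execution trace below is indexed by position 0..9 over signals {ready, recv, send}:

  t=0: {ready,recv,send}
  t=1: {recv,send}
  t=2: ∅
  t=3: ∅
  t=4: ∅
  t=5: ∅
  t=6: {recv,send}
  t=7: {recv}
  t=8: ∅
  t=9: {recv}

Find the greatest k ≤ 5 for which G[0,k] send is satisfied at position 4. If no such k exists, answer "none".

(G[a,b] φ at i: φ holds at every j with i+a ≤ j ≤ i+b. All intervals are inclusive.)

send must hold from j=4 onward; find where it first fails.
  j=4: fails → no k works.

none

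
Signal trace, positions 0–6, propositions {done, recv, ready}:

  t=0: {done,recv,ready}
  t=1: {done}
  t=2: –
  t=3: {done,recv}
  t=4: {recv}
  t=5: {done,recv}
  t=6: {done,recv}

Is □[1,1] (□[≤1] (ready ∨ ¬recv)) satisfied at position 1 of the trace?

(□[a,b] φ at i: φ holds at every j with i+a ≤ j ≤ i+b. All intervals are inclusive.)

No

Check □[≤1] (ready ∨ ¬recv) at every j in [2,2]:
  j=2: fails at 3
Fails at j=2 → formula fails.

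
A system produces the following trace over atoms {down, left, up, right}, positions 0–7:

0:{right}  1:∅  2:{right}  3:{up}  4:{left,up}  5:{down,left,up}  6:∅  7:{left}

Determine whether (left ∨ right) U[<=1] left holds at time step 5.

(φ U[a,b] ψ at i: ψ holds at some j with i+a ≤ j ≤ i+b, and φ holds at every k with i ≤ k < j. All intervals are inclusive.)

Need some j in [5,6] with left, and (left ∨ right) at every k in [5,j-1].
  j=5: left holds; no prefix to check → satisfied.

True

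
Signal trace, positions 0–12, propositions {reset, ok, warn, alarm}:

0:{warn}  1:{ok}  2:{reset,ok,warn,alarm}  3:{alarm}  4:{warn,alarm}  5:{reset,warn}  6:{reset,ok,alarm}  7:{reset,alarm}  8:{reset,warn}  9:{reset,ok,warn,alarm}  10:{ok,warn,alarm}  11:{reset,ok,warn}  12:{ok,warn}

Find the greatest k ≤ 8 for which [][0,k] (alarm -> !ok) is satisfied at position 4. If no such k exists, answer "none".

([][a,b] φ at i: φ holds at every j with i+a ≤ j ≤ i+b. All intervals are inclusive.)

(alarm -> !ok) must hold from j=4 onward; find where it first fails.
  j=4: holds
  j=5: holds
  j=6: fails
Holds on [4,5], so largest k = 1.

1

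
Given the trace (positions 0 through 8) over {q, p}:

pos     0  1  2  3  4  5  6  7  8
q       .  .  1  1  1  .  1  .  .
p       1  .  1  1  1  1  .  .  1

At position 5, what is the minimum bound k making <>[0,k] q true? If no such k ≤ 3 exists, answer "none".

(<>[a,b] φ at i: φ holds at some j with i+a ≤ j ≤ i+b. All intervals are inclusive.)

1

Scan j = 5,6,… for q:
  j=5: fails
  j=6: holds
First hit at j=6, so smallest k = 6-5 = 1.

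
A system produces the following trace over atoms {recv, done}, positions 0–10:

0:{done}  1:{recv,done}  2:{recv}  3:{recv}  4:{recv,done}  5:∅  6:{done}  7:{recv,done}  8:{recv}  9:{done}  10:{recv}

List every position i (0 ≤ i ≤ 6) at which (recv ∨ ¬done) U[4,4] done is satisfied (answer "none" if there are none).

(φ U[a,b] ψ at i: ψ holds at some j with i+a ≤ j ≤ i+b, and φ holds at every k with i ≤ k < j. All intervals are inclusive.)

Evaluate at each i in [0,6]:
  i=0: ✗ (lhs fails at k=0 before rhs at j=4)
  i=1: ✗ (no rhs in [5,5])
  i=2: ✓ (rhs at j=6; lhs holds on [2,5])
  i=3: ✗ (lhs fails at k=6 before rhs at j=7)
  i=4: ✗ (no rhs in [8,8])
  i=5: ✗ (lhs fails at k=6 before rhs at j=9)
  i=6: ✗ (no rhs in [10,10])

2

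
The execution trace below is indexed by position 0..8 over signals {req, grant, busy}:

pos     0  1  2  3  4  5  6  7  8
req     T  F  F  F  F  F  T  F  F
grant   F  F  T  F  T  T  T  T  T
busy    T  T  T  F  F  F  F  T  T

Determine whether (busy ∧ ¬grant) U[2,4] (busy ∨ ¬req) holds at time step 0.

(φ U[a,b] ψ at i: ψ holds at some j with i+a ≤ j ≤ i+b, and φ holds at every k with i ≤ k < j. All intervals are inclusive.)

True

Need some j in [2,4] with (busy ∨ ¬req), and (busy ∧ ¬grant) at every k in [0,j-1].
  j=2: (busy ∨ ¬req) holds; (busy ∧ ¬grant) holds at every k in [0,1] → satisfied.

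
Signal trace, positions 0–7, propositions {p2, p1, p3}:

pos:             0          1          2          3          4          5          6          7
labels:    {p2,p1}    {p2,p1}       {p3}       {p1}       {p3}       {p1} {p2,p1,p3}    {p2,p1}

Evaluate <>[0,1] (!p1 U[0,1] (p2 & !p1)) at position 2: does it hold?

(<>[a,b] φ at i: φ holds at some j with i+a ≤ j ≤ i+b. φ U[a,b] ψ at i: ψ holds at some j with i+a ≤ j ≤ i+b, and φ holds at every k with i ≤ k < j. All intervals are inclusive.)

Check (!p1 U[0,1] (p2 & !p1)) at each j in [2,3]:
  j=2: fails
  j=3: fails
No position in the window satisfies it → formula fails.

False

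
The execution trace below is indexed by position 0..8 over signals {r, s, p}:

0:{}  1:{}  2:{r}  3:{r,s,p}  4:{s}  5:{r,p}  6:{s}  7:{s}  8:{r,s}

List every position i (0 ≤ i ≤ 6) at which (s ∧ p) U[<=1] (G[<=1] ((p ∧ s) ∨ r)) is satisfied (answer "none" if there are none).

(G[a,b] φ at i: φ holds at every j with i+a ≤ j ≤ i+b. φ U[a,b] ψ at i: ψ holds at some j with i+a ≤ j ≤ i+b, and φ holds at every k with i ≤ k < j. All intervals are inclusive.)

Evaluate at each i in [0,6]:
  i=0: ✗ (no rhs in [0,1])
  i=1: ✗ (lhs fails at k=1 before rhs at j=2)
  i=2: ✓ (rhs at j=2)
  i=3: ✗ (no rhs in [3,4])
  i=4: ✗ (no rhs in [4,5])
  i=5: ✗ (no rhs in [5,6])
  i=6: ✗ (no rhs in [6,7])

2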